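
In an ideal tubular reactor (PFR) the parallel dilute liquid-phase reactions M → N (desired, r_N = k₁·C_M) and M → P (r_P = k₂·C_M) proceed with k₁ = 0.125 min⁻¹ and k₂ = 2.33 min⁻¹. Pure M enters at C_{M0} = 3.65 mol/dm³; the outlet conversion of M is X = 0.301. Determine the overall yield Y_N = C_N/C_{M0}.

0.0153

C_M = C_{M0}(1−X) = 2.551 mol/dm³.
Both paths are first order in M, so the instantaneous fraction to N is constant: dC_N/d(−C_M) = k₁/(k₁+k₂) = 0.05092.
C_N = 0.05092·(C_{M0}−C_M) = 0.05092×1.099 = 0.0559 mol/dm³.
Y_N = C_N/C_{M0} = 0.05594/3.65 = 0.0153.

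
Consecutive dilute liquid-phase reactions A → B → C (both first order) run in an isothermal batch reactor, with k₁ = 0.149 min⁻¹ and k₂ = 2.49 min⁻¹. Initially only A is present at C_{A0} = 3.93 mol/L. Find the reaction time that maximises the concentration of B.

The intermediate peaks when r₁ = r₂, i.e. k₁e^(−k₁t) = k₂e^(−k₂t), giving t_opt = ln(k₂/k₁)/(k₂−k₁).
= ln(2.49/0.149)/(2.49−0.149) = ln(16.71)/2.341 = 2.816/2.341 = 1.20 min.

1.20 min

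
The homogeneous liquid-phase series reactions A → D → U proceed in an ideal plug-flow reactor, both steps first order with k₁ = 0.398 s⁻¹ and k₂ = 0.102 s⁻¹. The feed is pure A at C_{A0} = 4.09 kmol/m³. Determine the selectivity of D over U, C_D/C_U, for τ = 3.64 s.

Solving the coupled first-order balances gives C_D(τ) = [k₁/(k₂−k₁)]·C_{A0}·(e^(−k₁τ) − e^(−k₂τ)).
e^(−k₁τ) = e^(−0.398×3.64) = e^(−1.449) = 0.2349; e^(−k₂τ) = e^(−0.3713) = 0.6899.
C_D = 0.398×4.09/(0.102−0.398) × (0.2349−0.6899) = (-5.499)×(-0.4550) = 2.502 kmol/m³.
C_A = C_{A0}e^(−k₁τ) = 0.9606 kmol/m³, so C_U = C_{A0}−C_A−C_D = 0.6273 kmol/m³; C_D/C_U = 3.99.

3.99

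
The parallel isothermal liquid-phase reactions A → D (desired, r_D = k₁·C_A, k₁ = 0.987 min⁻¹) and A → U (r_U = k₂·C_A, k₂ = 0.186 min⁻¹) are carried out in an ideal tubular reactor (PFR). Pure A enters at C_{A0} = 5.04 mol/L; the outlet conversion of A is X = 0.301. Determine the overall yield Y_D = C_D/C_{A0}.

C_A = C_{A0}(1−X) = 3.523 mol/L.
Both paths are first order in A, so the instantaneous fraction to D is constant: dC_D/d(−C_A) = k₁/(k₁+k₂) = 0.8414.
C_D = 0.8414·(C_{A0}−C_A) = 0.8414×1.517 = 1.28 mol/L.
Y_D = C_D/C_{A0} = 1.276/5.04 = 0.253.

0.253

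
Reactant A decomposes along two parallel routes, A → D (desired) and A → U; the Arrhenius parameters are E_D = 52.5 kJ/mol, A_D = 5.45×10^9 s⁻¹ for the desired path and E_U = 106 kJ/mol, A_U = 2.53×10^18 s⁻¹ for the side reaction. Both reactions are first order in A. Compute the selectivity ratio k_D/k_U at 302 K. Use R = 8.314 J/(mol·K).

3.86

k_D/k_U = (A_D/A_U)·exp[−(E_D−E_U)/(RT)] = (A_D/A_U)·exp[(E_U−E_D)/(RT)].
(E_U−E_D)/(RT) = (106−52.5)×10³/(8.314×302) = 53500/2511 = 21.31.
k_D/k_U = (5.45×10^9/2.53×10^18)·exp(21.31) = 2.154×10^-9 × 1.794×10^9 = 3.86.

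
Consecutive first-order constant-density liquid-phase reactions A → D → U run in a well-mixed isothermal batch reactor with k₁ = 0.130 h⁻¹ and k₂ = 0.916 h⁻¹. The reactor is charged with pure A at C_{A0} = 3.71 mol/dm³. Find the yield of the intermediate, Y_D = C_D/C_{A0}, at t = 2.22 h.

For first-order series with pure A initially, C_D(t) = k₁C_{A0}/(k₂−k₁)·(e^(−k₁t) − e^(−k₂t)).
e^(−k₁t) = e^(−0.130×2.22) = e^(−0.2886) = 0.7493; e^(−k₂t) = e^(−2.034) = 0.1309.
C_D = 0.130×3.71/(0.916−0.130) × (0.7493−0.1309) = 0.6136×0.6184 = 0.3795 mol/dm³.
Y_D = C_D/C_{A0} = 0.3795/3.71 = 0.102.

0.102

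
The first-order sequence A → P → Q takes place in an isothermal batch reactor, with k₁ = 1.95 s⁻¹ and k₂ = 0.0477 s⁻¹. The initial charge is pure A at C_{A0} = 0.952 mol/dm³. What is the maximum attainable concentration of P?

At the optimum, C_{P,max}/C_{A0} = (k₁/k₂)^[k₂/(k₂−k₁)].
= (1.95/0.0477)^(0.0477/(0.0477−1.95)) = (40.88)^(-0.02507) = 0.9112.
C_{P,max} = 0.9112×0.952 = 0.867 mol/dm³.

0.867 mol/dm³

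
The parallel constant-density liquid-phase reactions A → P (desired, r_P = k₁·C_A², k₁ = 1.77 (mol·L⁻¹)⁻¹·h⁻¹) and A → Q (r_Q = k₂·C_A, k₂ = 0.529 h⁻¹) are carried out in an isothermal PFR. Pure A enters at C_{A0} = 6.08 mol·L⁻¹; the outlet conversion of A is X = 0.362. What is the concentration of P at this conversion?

2.07 mol·L⁻¹

C_A = C_{A0}(1−X) = 3.879 mol·L⁻¹.
Along a PFR/batch, dC_Q/dC_A = −r_Q/(r_P+r_Q) = −k₂/(k₂+k₁·C_A).
Integrating from C_{A0} to C_A: C_Q = (0.529/1.77)·ln[(0.529+1.77·6.08)/(0.529+1.77·3.88)] = 0.2989·ln(11.29/7.395) = 0.1265 mol·L⁻¹.
Then C_P = (C_{A0}−C_A) − C_Q = 2.201 − 0.1265 = 2.074 mol·L⁻¹.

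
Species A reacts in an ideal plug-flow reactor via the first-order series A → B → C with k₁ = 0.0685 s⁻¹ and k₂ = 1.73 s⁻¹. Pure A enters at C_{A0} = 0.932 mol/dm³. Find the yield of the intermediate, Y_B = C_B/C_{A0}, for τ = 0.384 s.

0.0189

The intermediate concentration in a first-order A→B→C sequence is C_B = k₁C_{A0}(e^(−k₁τ) − e^(−k₂τ))/(k₂−k₁).
e^(−k₁τ) = e^(−0.0685×0.384) = e^(−0.02630) = 0.9740; e^(−k₂τ) = e^(−0.6643) = 0.5146.
C_B = 0.0685×0.932/(1.73−0.0685) × (0.9740−0.5146) = 0.03842×0.4594 = 0.01765 mol/dm³.
Y_B = C_B/C_{A0} = 0.01765/0.932 = 0.0189.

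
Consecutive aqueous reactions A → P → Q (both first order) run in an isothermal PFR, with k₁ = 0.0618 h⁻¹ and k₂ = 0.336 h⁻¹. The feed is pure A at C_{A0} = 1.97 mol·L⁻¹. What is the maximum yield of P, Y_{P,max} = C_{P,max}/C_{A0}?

0.126

At the optimum, C_{P,max}/C_{A0} = (k₁/k₂)^[k₂/(k₂−k₁)].
= (0.0618/0.336)^(0.336/(0.336−0.0618)) = (0.1839)^(1.225) = 0.1256.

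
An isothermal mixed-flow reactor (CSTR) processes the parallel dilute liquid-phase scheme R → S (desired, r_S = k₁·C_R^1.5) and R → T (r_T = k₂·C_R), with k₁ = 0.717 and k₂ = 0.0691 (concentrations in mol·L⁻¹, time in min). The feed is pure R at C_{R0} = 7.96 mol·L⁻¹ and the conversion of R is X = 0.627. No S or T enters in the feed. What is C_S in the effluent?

Exit C_R = C_{R0}(1−X) = 7.96×0.373 = 2.969 mol·L⁻¹.
Rates in a CSTR are evaluated at the outlet concentration: r_S = 0.717×2.969^1.5 = 3.668, r_T = 0.0691×2.969 = 0.2052.
Fraction of consumed R going to S: r_S/(r_S+r_T) = 0.9470.
C_S = 0.9470·C_{R0}·X = 0.9470×7.96×0.627 = 4.73 mol·L⁻¹.

4.73 mol·L⁻¹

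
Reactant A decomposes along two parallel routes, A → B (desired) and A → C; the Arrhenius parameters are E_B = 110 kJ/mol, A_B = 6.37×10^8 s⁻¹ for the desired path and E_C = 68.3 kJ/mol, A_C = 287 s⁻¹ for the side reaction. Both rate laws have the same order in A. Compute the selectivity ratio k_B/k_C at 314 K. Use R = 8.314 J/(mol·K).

k_B/k_C = (A_B/A_C)·exp[−(E_B−E_C)/(RT)] = (A_B/A_C)·exp[(E_C−E_B)/(RT)].
(E_C−E_B)/(RT) = (68.3−110)×10³/(8.314×314) = -41700/2611 = -15.97.
k_B/k_C = (6.37×10^8/287)·exp(-15.97) = 2.220×10^6 × 1.156×10^-7 = 0.257.
Since E_B > E_C, raising the temperature improves selectivity toward B.

0.257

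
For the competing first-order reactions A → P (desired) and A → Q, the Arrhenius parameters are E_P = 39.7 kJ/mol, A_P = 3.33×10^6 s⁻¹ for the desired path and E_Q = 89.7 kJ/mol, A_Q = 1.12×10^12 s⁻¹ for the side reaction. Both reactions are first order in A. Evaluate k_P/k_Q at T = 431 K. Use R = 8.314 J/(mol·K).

With equal orders, S_{P/Q} = k_P/k_Q = (A_P/A_Q)·exp[(E_Q−E_P)/(RT)].
(E_Q−E_P)/(RT) = (89.7−39.7)×10³/(8.314×431) = 50000/3583 = 13.95.
k_P/k_Q = (3.33×10^6/1.12×10^12)·exp(13.95) = 2.973×10^-6 × 1.148×10^6 = 3.41.

3.41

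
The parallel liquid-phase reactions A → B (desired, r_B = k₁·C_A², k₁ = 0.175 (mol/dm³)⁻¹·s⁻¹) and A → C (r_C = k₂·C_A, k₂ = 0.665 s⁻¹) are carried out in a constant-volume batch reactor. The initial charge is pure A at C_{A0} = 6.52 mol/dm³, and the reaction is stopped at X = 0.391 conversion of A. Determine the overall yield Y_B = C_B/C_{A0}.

C_A = C_{A0}(1−X) = 3.971 mol/dm³.
Along a PFR/batch, dC_C/dC_A = −r_C/(r_B+r_C) = −k₂/(k₂+k₁·C_A).
Integrating from C_{A0} to C_A: C_C = (0.665/0.175)·ln[(0.665+0.175·6.52)/(0.665+0.175·3.97)] = 3.800·ln(1.806/1.360) = 1.078 mol/dm³.
Then C_B = (C_{A0}−C_A) − C_C = 2.549 − 1.078 = 1.471 mol/dm³.
Y_B = C_B/C_{A0} = 1.471/6.52 = 0.226.

0.226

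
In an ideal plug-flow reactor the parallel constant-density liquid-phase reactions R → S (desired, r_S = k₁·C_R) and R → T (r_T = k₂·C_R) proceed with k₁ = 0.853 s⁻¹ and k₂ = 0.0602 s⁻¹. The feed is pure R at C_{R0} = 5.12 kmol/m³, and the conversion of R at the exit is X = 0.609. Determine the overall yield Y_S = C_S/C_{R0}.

0.569

C_R = C_{R0}(1−X) = 2.002 kmol/m³.
Both paths are first order in R, so the instantaneous fraction to S is constant: dC_S/d(−C_R) = k₁/(k₁+k₂) = 0.9341.
C_S = 0.9341·(C_{R0}−C_R) = 0.9341×3.118 = 2.91 kmol/m³.
Y_S = C_S/C_{R0} = 2.913/5.12 = 0.569.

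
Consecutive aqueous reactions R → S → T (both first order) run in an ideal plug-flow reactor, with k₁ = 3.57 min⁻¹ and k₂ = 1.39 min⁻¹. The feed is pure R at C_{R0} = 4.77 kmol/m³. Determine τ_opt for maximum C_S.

The intermediate peaks when r₁ = r₂, i.e. k₁e^(−k₁τ) = k₂e^(−k₂τ), giving τ_opt = ln(k₂/k₁)/(k₂−k₁).
= ln(1.39/3.57)/(1.39−3.57) = ln(0.3894)/-2.180 = -0.9433/-2.180 = 0.433 min.

0.433 min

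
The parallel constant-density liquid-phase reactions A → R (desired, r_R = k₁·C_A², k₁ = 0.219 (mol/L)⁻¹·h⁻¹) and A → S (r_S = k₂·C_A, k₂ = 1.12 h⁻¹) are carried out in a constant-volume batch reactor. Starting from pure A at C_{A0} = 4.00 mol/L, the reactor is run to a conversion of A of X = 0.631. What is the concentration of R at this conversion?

0.866 mol/L

C_A = C_{A0}(1−X) = 1.476 mol/L.
Along a PFR/batch, dC_S/dC_A = −r_S/(r_R+r_S) = −k₂/(k₂+k₁·C_A).
Integrating from C_{A0} to C_A: C_S = (1.12/0.219)·ln[(1.12+0.219·4.00)/(1.12+0.219·1.48)] = 5.114·ln(1.996/1.443) = 1.658 mol/L.
Then C_R = (C_{A0}−C_A) − C_S = 2.524 − 1.658 = 0.8657 mol/L.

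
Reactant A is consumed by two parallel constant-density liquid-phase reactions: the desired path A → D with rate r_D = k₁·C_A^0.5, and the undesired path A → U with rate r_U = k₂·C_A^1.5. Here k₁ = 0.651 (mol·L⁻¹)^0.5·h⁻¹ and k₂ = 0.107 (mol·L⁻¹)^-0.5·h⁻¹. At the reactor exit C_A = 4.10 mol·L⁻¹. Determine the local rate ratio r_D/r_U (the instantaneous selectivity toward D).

S_{D/U} = r_D/r_U = (k₁·C_A^0.5)/(k₂·C_A^1.5) = (k₁/k₂)·C_A⁻¹.
= (0.651×4.100^0.5) / (0.107×4.100^1.5) = 1.318/0.8883 = 1.48.
The undesired path is higher order in A, so low C_A (CSTR or dilute feed) favours D.

1.48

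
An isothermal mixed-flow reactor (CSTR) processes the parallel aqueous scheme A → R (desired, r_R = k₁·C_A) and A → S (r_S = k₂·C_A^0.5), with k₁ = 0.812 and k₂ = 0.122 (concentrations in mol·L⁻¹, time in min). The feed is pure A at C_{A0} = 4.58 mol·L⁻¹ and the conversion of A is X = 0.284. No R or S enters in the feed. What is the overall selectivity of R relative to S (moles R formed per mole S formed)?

12.1

Exit C_A = C_{A0}(1−X) = 4.58×0.716 = 3.279 mol·L⁻¹.
In a CSTR the entire volume is at exit conditions, so r_R = 0.812×3.279 = 2.663 and r_S = 0.122×3.279^0.5 = 0.2209.
Overall selectivity = C_R/C_S = r_Rτ/(r_Sτ) = r_R/r_S = 12.1.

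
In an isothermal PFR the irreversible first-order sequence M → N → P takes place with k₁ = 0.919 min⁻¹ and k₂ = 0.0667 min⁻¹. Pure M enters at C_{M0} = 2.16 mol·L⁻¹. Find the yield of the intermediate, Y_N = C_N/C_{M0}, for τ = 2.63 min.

Solving the coupled first-order balances gives C_N(τ) = [k₁/(k₂−k₁)]·C_{M0}·(e^(−k₁τ) − e^(−k₂τ)).
e^(−k₁τ) = e^(−0.919×2.63) = e^(−2.417) = 0.08919; e^(−k₂τ) = e^(−0.1754) = 0.8391.
C_N = 0.919×2.16/(0.0667−0.919) × (0.08919−0.8391) = (-2.329)×(-0.7499) = 1.747 mol·L⁻¹.
Y_N = C_N/C_{M0} = 1.747/2.16 = 0.809.

0.809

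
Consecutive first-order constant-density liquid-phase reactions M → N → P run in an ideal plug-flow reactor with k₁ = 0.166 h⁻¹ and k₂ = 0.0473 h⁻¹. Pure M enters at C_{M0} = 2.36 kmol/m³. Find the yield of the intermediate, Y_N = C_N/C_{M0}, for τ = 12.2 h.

0.601

The intermediate concentration in a first-order A→B→C sequence is C_N = k₁C_{M0}(e^(−k₁τ) − e^(−k₂τ))/(k₂−k₁).
e^(−k₁τ) = e^(−0.166×12.2) = e^(−2.025) = 0.1320; e^(−k₂τ) = e^(−0.5771) = 0.5615.
C_N = 0.166×2.36/(0.0473−0.166) × (0.1320−0.5615) = (-3.300)×(-0.4296) = 1.418 kmol/m³.
Y_N = C_N/C_{M0} = 1.418/2.36 = 0.601.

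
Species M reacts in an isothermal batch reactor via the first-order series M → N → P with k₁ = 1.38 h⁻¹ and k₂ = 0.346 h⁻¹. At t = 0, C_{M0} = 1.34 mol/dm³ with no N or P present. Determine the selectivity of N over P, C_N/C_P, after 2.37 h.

The intermediate concentration in a first-order A→B→C sequence is C_N = k₁C_{M0}(e^(−k₁t) − e^(−k₂t))/(k₂−k₁).
e^(−k₁t) = e^(−1.38×2.37) = e^(−3.271) = 0.03798; e^(−k₂t) = e^(−0.8200) = 0.4404.
C_N = 1.38×1.34/(0.346−1.38) × (0.03798−0.4404) = (-1.788)×(-0.4024) = 0.7197 mol/dm³.
C_M = C_{M0}e^(−k₁t) = 0.05090 mol/dm³, so C_P = C_{M0}−C_M−C_N = 0.5694 mol/dm³; C_N/C_P = 1.26.

1.26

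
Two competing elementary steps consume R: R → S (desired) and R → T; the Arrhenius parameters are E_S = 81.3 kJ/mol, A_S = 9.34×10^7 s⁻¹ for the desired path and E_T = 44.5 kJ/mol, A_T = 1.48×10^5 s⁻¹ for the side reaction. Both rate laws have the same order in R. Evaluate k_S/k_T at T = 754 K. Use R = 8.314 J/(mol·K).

k_S/k_T = (A_S/A_T)·exp[−(E_S−E_T)/(RT)] = (A_S/A_T)·exp[(E_T−E_S)/(RT)].
(E_T−E_S)/(RT) = (44.5−81.3)×10³/(8.314×754) = -36800/6269 = -5.870.
k_S/k_T = (9.34×10^7/1.48×10^5)·exp(-5.870) = 631.1 × 0.002822 = 1.78.
Since E_S > E_T, raising the temperature improves selectivity toward S.

1.78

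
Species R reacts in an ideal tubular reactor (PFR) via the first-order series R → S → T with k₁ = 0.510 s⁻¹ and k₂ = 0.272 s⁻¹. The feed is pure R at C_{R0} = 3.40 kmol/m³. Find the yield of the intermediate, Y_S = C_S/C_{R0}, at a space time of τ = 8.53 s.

0.183

The intermediate concentration in a first-order A→B→C sequence is C_S = k₁C_{R0}(e^(−k₁τ) − e^(−k₂τ))/(k₂−k₁).
e^(−k₁τ) = e^(−0.510×8.53) = e^(−4.350) = 0.01290; e^(−k₂τ) = e^(−2.320) = 0.09826.
C_S = 0.510×3.40/(0.272−0.510) × (0.01290−0.09826) = (-7.286)×(-0.08535) = 0.6219 kmol/m³.
Y_S = C_S/C_{R0} = 0.6219/3.40 = 0.183.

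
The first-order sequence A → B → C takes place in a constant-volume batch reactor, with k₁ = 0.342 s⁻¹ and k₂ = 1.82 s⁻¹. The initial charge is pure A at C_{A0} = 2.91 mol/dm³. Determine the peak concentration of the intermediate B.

Evaluating C_B at t_opt = ln(k₂/k₁)/(k₂−k₁) gives C_{B,max}/C_{A0} = (k₁/k₂)^[k₂/(k₂−k₁)].
= (0.342/1.82)^(1.82/(1.82−0.342)) = (0.1879)^(1.231) = 0.1276.
C_{B,max} = 0.1276×2.91 = 0.371 mol/dm³.

0.371 mol/dm³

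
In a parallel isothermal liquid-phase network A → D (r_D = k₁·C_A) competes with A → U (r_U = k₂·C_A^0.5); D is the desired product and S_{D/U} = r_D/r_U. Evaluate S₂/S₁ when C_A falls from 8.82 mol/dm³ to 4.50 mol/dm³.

S_{D/U} = (k₁/k₂)·C_A^0.5, so S₂/S₁ = (C_{A,2}/C_{A,1})^0.5.
= (4.50/8.82)^0.5 = (0.5102)^0.5 = 0.714.
Selectivity toward D falls as C_A falls — high-concentration operation is favoured.

0.714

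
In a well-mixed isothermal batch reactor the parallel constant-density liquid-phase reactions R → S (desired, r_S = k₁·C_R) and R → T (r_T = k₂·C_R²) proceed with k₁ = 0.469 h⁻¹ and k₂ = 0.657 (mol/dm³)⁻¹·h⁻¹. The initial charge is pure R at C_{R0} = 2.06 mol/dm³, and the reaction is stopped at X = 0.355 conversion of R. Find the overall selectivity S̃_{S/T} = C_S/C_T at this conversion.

C_R = C_{R0}(1−X) = 1.329 mol/dm³.
Along a PFR/batch, dC_S/dC_R = −r_S/(r_S+r_T) = −k₁/(k₁+k₂·C_R).
Integrating from C_{R0} to C_R: C_S = (0.469/0.657)·ln[(0.469+0.657·2.06)/(0.469+0.657·1.33)] = 0.7139·ln(1.822/1.342) = 0.2185 mol/dm³.
C_T = (C_{R0}−C_R)−C_S = 0.5128 mol/dm³; S̃_{S/T} = 0.2185/0.5128 = 0.426.

0.426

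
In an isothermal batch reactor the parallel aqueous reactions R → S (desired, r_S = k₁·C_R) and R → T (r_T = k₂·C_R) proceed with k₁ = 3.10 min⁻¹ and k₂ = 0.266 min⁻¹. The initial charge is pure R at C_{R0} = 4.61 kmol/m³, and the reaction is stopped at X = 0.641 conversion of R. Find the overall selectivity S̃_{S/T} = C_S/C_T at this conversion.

11.7

C_R = C_{R0}(1−X) = 1.655 kmol/m³.
Both paths are first order in R, so the instantaneous fraction to S is constant: dC_S/d(−C_R) = k₁/(k₁+k₂) = 0.9210.
C_S = 0.9210·(C_{R0}−C_R) = 0.9210×2.955 = 2.72 kmol/m³.
C_T = (C_{R0}−C_R)−C_S = 0.2335 kmol/m³; S̃_{S/T} = 2.721/0.2335 = 11.7.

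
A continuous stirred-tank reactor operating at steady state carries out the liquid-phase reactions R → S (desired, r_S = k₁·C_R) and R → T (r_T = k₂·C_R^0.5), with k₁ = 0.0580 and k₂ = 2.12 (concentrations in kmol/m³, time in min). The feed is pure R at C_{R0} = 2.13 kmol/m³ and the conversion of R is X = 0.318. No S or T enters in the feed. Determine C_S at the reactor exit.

0.0216 kmol/m³

Exit C_R = C_{R0}(1−X) = 2.13×0.682 = 1.453 kmol/m³.
A CSTR operates uniformly at the exit composition, giving r_S = 0.08425 and r_T = 2.555 (each k·C_R^n at C_R = 1.453).
Fraction of consumed R going to S: r_S/(r_S+r_T) = 0.03192.
C_S = 0.03192·C_{R0}·X = 0.03192×2.13×0.318 = 0.0216 kmol/m³.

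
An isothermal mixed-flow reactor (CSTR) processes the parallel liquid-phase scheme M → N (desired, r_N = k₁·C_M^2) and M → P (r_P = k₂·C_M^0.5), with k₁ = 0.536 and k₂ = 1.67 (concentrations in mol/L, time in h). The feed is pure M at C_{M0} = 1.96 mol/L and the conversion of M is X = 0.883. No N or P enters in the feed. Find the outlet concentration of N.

Exit C_M = C_{M0}(1−X) = 1.96×0.117 = 0.2293 mol/L.
Rates in a CSTR are evaluated at the outlet concentration: r_N = 0.536×0.2293^2 = 0.02819, r_P = 1.67×0.2293^0.5 = 0.7997.
Fraction of consumed M going to N: r_N/(r_N+r_P) = 0.03405.
C_N = 0.03405·C_{M0}·X = 0.03405×1.96×0.883 = 0.0589 mol/L.

0.0589 mol/L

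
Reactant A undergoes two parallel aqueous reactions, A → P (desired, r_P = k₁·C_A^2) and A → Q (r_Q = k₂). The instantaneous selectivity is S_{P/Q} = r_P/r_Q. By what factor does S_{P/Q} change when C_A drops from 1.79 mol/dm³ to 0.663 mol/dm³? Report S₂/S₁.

S_{P/Q} = (k₁/k₂)·C_A^2, so S₂/S₁ = (C_{A,2}/C_{A,1})^2.
= (0.663/1.79)^2 = (0.3704)^2 = 0.137.
Selectivity toward P falls as C_A falls — high-concentration operation is favoured.

0.137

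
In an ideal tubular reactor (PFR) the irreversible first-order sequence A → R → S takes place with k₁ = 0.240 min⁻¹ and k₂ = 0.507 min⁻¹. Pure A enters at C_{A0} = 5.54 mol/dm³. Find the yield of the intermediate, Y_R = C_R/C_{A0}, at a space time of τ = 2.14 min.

For first-order series with pure A initially, C_R(τ) = k₁C_{A0}/(k₂−k₁)·(e^(−k₁τ) − e^(−k₂τ)).
e^(−k₁τ) = e^(−0.240×2.14) = e^(−0.5136) = 0.5983; e^(−k₂τ) = e^(−1.085) = 0.3379.
C_R = 0.240×5.54/(0.507−0.240) × (0.5983−0.3379) = 4.980×0.2604 = 1.297 mol/dm³.
Y_R = C_R/C_{A0} = 1.297/5.54 = 0.234.

0.234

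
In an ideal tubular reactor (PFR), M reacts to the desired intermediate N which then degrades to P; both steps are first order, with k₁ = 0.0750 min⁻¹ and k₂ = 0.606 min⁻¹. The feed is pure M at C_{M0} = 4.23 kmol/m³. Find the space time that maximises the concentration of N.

3.93 min

The intermediate peaks when r₁ = r₂, i.e. k₁e^(−k₁τ) = k₂e^(−k₂τ), giving τ_opt = ln(k₂/k₁)/(k₂−k₁).
= ln(0.606/0.0750)/(0.606−0.0750) = ln(8.080)/0.5310 = 2.089/0.5310 = 3.93 min.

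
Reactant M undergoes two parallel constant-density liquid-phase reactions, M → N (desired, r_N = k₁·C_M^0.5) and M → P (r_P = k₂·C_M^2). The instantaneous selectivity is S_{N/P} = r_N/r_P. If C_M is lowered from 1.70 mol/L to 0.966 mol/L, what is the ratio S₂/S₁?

2.33

S_{N/P} = (k₁/k₂)·C_M^-1.5, so S₂/S₁ = (C_{M,2}/C_{M,1})^-1.5.
= (0.966/1.70)^(-1.5) = (0.5682)^(-1.5) = 2.33.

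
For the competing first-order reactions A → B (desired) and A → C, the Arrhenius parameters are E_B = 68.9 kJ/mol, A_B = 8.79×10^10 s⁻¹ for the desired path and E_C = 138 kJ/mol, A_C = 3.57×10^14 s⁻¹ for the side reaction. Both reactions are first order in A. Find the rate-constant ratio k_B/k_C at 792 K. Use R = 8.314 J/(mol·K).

With equal orders, S_{B/C} = k_B/k_C = (A_B/A_C)·exp[(E_C−E_B)/(RT)].
(E_C−E_B)/(RT) = (138−68.9)×10³/(8.314×792) = 69100/6585 = 10.49.
k_B/k_C = (8.79×10^10/3.57×10^14)·exp(10.49) = 2.462×10^-4 × 36100 = 8.89.

8.89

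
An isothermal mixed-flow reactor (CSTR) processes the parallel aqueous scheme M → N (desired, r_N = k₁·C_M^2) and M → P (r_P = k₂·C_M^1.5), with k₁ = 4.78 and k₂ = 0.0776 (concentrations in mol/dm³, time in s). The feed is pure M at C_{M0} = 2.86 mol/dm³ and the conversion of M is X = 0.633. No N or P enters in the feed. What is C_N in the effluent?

Exit C_M = C_{M0}(1−X) = 2.86×0.367 = 1.050 mol/dm³.
Rates in a CSTR are evaluated at the outlet concentration: r_N = 4.78×1.050^2 = 5.266, r_P = 0.0776×1.050^1.5 = 0.08345.
Fraction of consumed M going to N: r_N/(r_N+r_P) = 0.9844.
C_N = 0.9844·C_{M0}·X = 0.9844×2.86×0.633 = 1.78 mol/dm³.

1.78 mol/dm³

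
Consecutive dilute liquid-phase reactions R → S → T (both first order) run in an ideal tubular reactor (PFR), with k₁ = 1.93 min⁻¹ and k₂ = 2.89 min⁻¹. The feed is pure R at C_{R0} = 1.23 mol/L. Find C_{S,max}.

0.365 mol/L

At the optimum, C_{S,max}/C_{R0} = (k₁/k₂)^[k₂/(k₂−k₁)].
= (1.93/2.89)^(2.89/(2.89−1.93)) = (0.6678)^(3.010) = 0.2966.
C_{S,max} = 0.2966×1.23 = 0.365 mol/L.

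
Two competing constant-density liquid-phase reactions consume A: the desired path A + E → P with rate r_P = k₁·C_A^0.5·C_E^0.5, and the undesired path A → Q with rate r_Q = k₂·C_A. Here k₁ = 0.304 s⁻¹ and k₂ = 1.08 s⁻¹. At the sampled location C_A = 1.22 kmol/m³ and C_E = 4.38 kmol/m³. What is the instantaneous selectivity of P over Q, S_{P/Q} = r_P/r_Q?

S_{P/Q} = r_P/r_Q = (k₁·C_A^0.5·C_E^0.5)/(k₂·C_A) = (k₁/k₂)·C_A^-0.5·C_E^0.5.
= (0.304×1.220^0.5×4.380^0.5) / (1.08×1.220) = 0.7027/1.318 = 0.533.
The undesired path is higher order in A, so low C_A (CSTR or dilute feed) favours P.

0.533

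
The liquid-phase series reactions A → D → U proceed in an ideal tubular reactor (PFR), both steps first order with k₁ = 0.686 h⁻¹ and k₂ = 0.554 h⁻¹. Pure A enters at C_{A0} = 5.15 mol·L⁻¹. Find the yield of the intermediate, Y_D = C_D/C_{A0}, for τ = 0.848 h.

0.344

For first-order series with pure A initially, C_D(τ) = k₁C_{A0}/(k₂−k₁)·(e^(−k₁τ) − e^(−k₂τ)).
e^(−k₁τ) = e^(−0.686×0.848) = e^(−0.5817) = 0.5589; e^(−k₂τ) = e^(−0.4698) = 0.6251.
C_D = 0.686×5.15/(0.554−0.686) × (0.5589−0.6251) = (-26.76)×(-0.06620) = 1.772 mol·L⁻¹.
Y_D = C_D/C_{A0} = 1.772/5.15 = 0.344.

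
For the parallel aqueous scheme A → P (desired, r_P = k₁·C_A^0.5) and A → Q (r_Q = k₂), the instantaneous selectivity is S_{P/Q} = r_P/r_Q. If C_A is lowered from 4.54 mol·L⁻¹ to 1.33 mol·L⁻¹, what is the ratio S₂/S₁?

S_{P/Q} = (k₁/k₂)·C_A^0.5, so S₂/S₁ = (C_{A,2}/C_{A,1})^0.5.
= (1.33/4.54)^0.5 = (0.2930)^0.5 = 0.541.

0.541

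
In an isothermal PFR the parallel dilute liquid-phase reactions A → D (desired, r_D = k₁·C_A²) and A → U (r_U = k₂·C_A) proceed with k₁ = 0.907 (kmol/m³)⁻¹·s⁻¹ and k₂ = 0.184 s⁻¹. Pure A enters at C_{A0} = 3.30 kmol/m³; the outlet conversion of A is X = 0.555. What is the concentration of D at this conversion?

C_A = C_{A0}(1−X) = 1.468 kmol/m³.
Along a PFR/batch, dC_U/dC_A = −r_U/(r_D+r_U) = −k₂/(k₂+k₁·C_A).
Integrating from C_{A0} to C_A: C_U = (0.184/0.907)·ln[(0.184+0.907·3.30)/(0.184+0.907·1.47)] = 0.2029·ln(3.177/1.516) = 0.1501 kmol/m³.
Then C_D = (C_{A0}−C_A) − C_U = 1.832 − 0.1501 = 1.681 kmol/m³.

1.68 kmol/m³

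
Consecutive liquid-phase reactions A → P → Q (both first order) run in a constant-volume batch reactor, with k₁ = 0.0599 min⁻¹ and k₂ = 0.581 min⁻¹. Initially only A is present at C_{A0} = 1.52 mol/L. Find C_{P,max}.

0.121 mol/L

For a first-order series the maximum intermediate yield is C_{P,max}/C_{A0} = (k₁/k₂)^[k₂/(k₂−k₁)].
= (0.0599/0.581)^(0.581/(0.581−0.0599)) = (0.1031)^(1.115) = 0.07940.
C_{P,max} = 0.07940×1.52 = 0.121 mol/L.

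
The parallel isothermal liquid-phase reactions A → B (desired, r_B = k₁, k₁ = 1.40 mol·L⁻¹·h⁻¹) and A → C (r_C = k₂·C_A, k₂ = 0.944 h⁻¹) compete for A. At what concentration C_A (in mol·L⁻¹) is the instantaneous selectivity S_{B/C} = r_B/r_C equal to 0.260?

5.70 mol·L⁻¹

S_{B/C} = (k₁/k₂)·C_A⁻¹ ⇒ C_A = (S·k₂/k₁)^(-1).
= (0.260×0.944/1.40)^(-1) = (0.1753)^(-1) = 5.70 mol·L⁻¹.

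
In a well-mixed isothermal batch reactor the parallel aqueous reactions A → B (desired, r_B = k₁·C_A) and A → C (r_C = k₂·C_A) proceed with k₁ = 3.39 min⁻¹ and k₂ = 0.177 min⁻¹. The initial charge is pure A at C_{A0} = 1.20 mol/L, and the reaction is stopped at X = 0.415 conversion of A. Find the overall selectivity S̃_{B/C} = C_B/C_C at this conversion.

C_A = C_{A0}(1−X) = 0.7020 mol/L.
Both paths are first order in A, so the instantaneous fraction to B is constant: dC_B/d(−C_A) = k₁/(k₁+k₂) = 0.9504.
C_B = 0.9504·(C_{A0}−C_A) = 0.9504×0.4980 = 0.473 mol/L.
C_C = (C_{A0}−C_A)−C_B = 0.02471 mol/L; S̃_{B/C} = 0.4733/0.02471 = 19.2.

19.2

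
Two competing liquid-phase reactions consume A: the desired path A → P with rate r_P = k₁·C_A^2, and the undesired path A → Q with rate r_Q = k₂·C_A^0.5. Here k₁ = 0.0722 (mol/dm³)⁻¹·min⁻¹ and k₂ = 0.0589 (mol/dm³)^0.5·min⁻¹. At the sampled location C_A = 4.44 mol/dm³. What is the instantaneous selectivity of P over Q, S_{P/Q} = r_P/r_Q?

S_{P/Q} = r_P/r_Q = (k₁·C_A^2)/(k₂·C_A^0.5) = (k₁/k₂)·C_A^1.5.
= (0.0722×4.440^2) / (0.0589×4.440^0.5) = 1.423/0.1241 = 11.5.
Since the desired path is higher order in A, keeping C_A high (PFR or concentrated feed) favours P.

11.5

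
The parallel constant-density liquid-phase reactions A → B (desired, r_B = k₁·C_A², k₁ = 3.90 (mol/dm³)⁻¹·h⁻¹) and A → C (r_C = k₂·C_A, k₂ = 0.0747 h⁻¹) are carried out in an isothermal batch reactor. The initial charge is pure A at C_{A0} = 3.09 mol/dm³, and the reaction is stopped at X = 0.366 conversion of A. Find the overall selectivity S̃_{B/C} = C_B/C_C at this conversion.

130

C_A = C_{A0}(1−X) = 1.959 mol/dm³.
Along a PFR/batch, dC_C/dC_A = −r_C/(r_B+r_C) = −k₂/(k₂+k₁·C_A).
Integrating from C_{A0} to C_A: C_C = (0.0747/3.90)·ln[(0.0747+3.90·3.09)/(0.0747+3.90·1.96)] = 0.01915·ln(12.13/7.715) = 0.008661 mol/dm³.
Then C_B = (C_{A0}−C_A) − C_C = 1.131 − 0.008661 = 1.122 mol/dm³.
S̃_{B/C} = C_B/C_C = 1.122/0.008661 = 130.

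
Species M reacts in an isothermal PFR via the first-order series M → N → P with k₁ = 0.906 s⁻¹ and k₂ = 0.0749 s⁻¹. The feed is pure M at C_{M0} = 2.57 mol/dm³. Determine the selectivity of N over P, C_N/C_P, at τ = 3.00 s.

For first-order series with pure M initially, C_N(τ) = k₁C_{M0}/(k₂−k₁)·(e^(−k₁τ) − e^(−k₂τ)).
e^(−k₁τ) = e^(−0.906×3.00) = e^(−2.718) = 0.06601; e^(−k₂τ) = e^(−0.2247) = 0.7988.
C_N = 0.906×2.57/(0.0749−0.906) × (0.06601−0.7988) = (-2.802)×(-0.7327) = 2.053 mol/dm³.
C_M = C_{M0}e^(−k₁τ) = 0.1696 mol/dm³, so C_P = C_{M0}−C_M−C_N = 0.3475 mol/dm³; C_N/C_P = 5.91.

5.91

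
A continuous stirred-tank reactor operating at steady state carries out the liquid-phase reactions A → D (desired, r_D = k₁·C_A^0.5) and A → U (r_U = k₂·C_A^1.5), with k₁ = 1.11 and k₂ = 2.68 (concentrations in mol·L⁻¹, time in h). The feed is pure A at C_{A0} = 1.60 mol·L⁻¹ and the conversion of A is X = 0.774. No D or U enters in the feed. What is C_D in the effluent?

0.661 mol·L⁻¹

Exit C_A = C_{A0}(1−X) = 1.60×0.226 = 0.3616 mol·L⁻¹.
In a CSTR the entire volume is at exit conditions, so r_D = 1.11×0.3616^0.5 = 0.6675 and r_U = 2.68×0.3616^1.5 = 0.5827.
Fraction of consumed A going to D: r_D/(r_D+r_U) = 0.5339.
C_D = 0.5339·C_{A0}·X = 0.5339×1.60×0.774 = 0.661 mol·L⁻¹.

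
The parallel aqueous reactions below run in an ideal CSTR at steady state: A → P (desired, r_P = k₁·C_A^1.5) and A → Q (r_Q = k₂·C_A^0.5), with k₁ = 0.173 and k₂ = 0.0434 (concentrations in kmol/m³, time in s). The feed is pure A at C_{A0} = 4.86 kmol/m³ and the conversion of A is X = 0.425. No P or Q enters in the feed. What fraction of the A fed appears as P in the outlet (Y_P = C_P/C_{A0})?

0.390

Exit C_A = C_{A0}(1−X) = 4.86×0.575 = 2.794 kmol/m³.
Rates in a CSTR are evaluated at the outlet concentration: r_P = 0.173×2.794^1.5 = 0.8082, r_Q = 0.0434×2.794^0.5 = 0.07255.
Fraction of consumed A going to P: r_P/(r_P+r_Q) = 0.9176.
C_P = 0.9176·C_{A0}·X = 0.9176×4.86×0.425 = 1.90 kmol/m³; Y_P = C_P/C_{A0} = 0.390.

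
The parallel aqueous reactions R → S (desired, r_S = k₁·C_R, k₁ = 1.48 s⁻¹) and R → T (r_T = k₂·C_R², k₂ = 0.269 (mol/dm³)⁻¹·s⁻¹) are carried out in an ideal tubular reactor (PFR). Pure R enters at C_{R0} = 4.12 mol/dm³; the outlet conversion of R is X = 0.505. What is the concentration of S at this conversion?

C_R = C_{R0}(1−X) = 2.039 mol/dm³.
Along a PFR/batch, dC_S/dC_R = −r_S/(r_S+r_T) = −k₁/(k₁+k₂·C_R).
Integrating from C_{R0} to C_R: C_S = (1.48/0.269)·ln[(1.48+0.269·4.12)/(1.48+0.269·2.04)] = 5.502·ln(2.588/2.029) = 1.341 mol/dm³.

1.34 mol/dm³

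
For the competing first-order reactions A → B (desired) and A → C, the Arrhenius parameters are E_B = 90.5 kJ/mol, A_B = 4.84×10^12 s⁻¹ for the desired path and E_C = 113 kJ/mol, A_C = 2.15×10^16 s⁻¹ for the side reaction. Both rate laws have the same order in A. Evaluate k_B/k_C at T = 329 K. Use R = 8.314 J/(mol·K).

k_B/k_C = (A_B/A_C)·exp[−(E_B−E_C)/(RT)] = (A_B/A_C)·exp[(E_C−E_B)/(RT)].
(E_C−E_B)/(RT) = (113−90.5)×10³/(8.314×329) = 22500/2735 = 8.226.
k_B/k_C = (4.84×10^12/2.15×10^16)·exp(8.226) = 2.251×10^-4 × 3736 = 0.841.
Since E_B < E_C, lowering the temperature improves selectivity toward B.

0.841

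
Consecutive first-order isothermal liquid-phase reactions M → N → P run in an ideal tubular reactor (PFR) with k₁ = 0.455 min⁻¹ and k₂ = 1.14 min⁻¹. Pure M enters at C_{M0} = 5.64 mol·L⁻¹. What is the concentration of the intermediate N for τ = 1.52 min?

1.21 mol·L⁻¹

The intermediate concentration in a first-order A→B→C sequence is C_N = k₁C_{M0}(e^(−k₁τ) − e^(−k₂τ))/(k₂−k₁).
e^(−k₁τ) = e^(−0.455×1.52) = e^(−0.6916) = 0.5008; e^(−k₂τ) = e^(−1.733) = 0.1768.
C_N = 0.455×5.64/(1.14−0.455) × (0.5008−0.1768) = 3.746×0.3240 = 1.214 mol·L⁻¹.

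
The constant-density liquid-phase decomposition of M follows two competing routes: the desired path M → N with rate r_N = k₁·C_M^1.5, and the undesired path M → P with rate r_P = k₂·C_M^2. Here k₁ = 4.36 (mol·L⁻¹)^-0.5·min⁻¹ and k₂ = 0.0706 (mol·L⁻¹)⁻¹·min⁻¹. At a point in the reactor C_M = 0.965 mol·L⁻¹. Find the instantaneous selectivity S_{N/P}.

62.9

S_{N/P} = r_N/r_P = (k₁·C_M^1.5)/(k₂·C_M^2) = (k₁/k₂)·C_M^-0.5.
= (4.36×0.9650^1.5) / (0.0706×0.9650^2) = 4.133/0.06574 = 62.9.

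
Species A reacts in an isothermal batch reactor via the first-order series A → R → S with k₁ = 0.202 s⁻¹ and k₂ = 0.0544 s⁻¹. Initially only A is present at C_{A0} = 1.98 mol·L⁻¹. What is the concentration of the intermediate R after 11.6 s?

For first-order series with pure A initially, C_R(t) = k₁C_{A0}/(k₂−k₁)·(e^(−k₁t) − e^(−k₂t)).
e^(−k₁t) = e^(−0.202×11.6) = e^(−2.343) = 0.09602; e^(−k₂t) = e^(−0.6310) = 0.5320.
C_R = 0.202×1.98/(0.0544−0.202) × (0.09602−0.5320) = (-2.710)×(-0.4360) = 1.182 mol·L⁻¹.

1.18 mol·L⁻¹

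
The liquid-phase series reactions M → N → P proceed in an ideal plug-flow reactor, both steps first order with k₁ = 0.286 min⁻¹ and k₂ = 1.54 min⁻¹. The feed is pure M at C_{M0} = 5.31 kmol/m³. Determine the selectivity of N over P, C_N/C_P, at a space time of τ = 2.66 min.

0.239

For first-order series with pure M initially, C_N(τ) = k₁C_{M0}/(k₂−k₁)·(e^(−k₁τ) − e^(−k₂τ)).
e^(−k₁τ) = e^(−0.286×2.66) = e^(−0.7608) = 0.4673; e^(−k₂τ) = e^(−4.096) = 0.01663.
C_N = 0.286×5.31/(1.54−0.286) × (0.4673−0.01663) = 1.211×0.4507 = 0.5458 kmol/m³.
C_M = C_{M0}e^(−k₁τ) = 2.481 kmol/m³, so C_P = C_{M0}−C_M−C_N = 2.283 kmol/m³; C_N/C_P = 0.239.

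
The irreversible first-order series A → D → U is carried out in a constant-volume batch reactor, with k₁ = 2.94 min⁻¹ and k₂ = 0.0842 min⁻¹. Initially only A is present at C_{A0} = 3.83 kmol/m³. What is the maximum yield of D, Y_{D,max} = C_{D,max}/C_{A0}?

At the optimum, C_{D,max}/C_{A0} = (k₁/k₂)^[k₂/(k₂−k₁)].
= (2.94/0.0842)^(0.0842/(0.0842−2.94)) = (34.92)^(-0.02948) = 0.9005.

0.901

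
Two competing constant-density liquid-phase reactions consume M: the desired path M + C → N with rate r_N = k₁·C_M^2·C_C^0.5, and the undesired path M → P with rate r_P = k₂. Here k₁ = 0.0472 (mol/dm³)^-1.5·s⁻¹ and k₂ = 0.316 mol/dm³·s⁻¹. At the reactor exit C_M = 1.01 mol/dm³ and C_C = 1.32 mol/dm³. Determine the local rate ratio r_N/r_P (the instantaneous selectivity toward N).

S_{N/P} = r_N/r_P = (k₁·C_M^2·C_C^0.5)/(k₂) = (k₁/k₂)·C_M^2·C_C^0.5.
= (0.0472×1.010^2×1.320^0.5) / (0.316) = 0.05532/0.3160 = 0.175.
Since the desired path is higher order in M, keeping C_M high (PFR or concentrated feed) favours N.

0.175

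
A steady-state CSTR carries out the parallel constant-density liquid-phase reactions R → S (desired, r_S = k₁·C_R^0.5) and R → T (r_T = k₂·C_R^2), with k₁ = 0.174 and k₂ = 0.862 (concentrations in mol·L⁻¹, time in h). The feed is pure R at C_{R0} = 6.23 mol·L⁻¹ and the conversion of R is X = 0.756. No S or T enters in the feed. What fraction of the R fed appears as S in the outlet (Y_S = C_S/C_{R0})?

Exit C_R = C_{R0}(1−X) = 6.23×0.244 = 1.520 mol·L⁻¹.
A CSTR operates uniformly at the exit composition, giving r_S = 0.2145 and r_T = 1.992 (each k·C_R^n at C_R = 1.520).
Fraction of consumed R going to S: r_S/(r_S+r_T) = 0.09723.
C_S = 0.09723·C_{R0}·X = 0.09723×6.23×0.756 = 0.458 mol·L⁻¹; Y_S = C_S/C_{R0} = 0.0735.

0.0735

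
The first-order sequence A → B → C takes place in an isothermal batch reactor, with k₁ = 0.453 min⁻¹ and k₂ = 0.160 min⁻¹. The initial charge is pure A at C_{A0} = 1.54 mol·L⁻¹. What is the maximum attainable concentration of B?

0.872 mol·L⁻¹

Evaluating C_B at t_opt = ln(k₂/k₁)/(k₂−k₁) gives C_{B,max}/C_{A0} = (k₁/k₂)^[k₂/(k₂−k₁)].
= (0.453/0.160)^(0.160/(0.160−0.453)) = (2.831)^(-0.5461) = 0.5665.
C_{B,max} = 0.5665×1.54 = 0.872 mol·L⁻¹.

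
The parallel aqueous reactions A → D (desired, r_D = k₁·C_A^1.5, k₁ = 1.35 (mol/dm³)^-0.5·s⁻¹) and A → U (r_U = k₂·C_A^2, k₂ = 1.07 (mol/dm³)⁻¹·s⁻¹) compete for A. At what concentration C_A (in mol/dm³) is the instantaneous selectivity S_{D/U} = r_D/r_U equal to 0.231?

29.8 mol/dm³

S_{D/U} = (k₁/k₂)·C_A^-0.5 ⇒ C_A = (S·k₂/k₁)^(-2).
= (0.231×1.07/1.35)^(-2) = (0.1831)^(-2) = 29.8 mol/dm³.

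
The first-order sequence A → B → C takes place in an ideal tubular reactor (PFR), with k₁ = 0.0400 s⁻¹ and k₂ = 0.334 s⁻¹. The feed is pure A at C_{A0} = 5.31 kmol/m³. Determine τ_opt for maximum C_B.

Setting dC_B/dτ = 0 gives τ_opt = ln(k₂/k₁)/(k₂−k₁).
= ln(0.334/0.0400)/(0.334−0.0400) = ln(8.350)/0.2940 = 2.122/0.2940 = 7.22 s.

7.22 s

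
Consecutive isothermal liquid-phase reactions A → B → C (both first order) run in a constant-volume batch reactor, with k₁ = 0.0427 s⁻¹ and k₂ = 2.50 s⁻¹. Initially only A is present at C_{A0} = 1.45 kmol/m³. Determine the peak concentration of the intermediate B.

0.0231 kmol/m³

At the optimum, C_{B,max}/C_{A0} = (k₁/k₂)^[k₂/(k₂−k₁)].
= (0.0427/2.50)^(2.50/(2.50−0.0427)) = (0.01708)^(1.017) = 0.01591.
C_{B,max} = 0.01591×1.45 = 0.0231 kmol/m³.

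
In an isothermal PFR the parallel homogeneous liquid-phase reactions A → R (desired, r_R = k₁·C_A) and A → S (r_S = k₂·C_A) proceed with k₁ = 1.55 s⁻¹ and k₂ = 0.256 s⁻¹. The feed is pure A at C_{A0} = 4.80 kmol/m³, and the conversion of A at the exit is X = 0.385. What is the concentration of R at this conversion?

C_A = C_{A0}(1−X) = 2.952 kmol/m³.
Both paths are first order in A, so the instantaneous fraction to R is constant: dC_R/d(−C_A) = k₁/(k₁+k₂) = 0.8583.
C_R = 0.8583·(C_{A0}−C_A) = 0.8583×1.848 = 1.59 kmol/m³.

1.59 kmol/m³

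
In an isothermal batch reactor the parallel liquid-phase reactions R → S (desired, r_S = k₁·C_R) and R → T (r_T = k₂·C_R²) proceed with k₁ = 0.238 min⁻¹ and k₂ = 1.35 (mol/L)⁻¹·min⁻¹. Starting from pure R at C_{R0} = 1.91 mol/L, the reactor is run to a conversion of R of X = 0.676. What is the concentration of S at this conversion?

0.170 mol/L

C_R = C_{R0}(1−X) = 0.6188 mol/L.
Along a PFR/batch, dC_S/dC_R = −r_S/(r_S+r_T) = −k₁/(k₁+k₂·C_R).
Integrating from C_{R0} to C_R: C_S = (0.238/1.35)·ln[(0.238+1.35·1.91)/(0.238+1.35·0.619)] = 0.1763·ln(2.817/1.073) = 0.1701 mol/L.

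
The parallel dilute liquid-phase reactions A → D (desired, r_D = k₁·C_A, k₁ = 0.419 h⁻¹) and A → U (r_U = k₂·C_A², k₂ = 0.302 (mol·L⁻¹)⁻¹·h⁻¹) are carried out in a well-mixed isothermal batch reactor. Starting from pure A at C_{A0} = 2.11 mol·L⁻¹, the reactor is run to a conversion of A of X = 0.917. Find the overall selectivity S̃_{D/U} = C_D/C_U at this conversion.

C_A = C_{A0}(1−X) = 0.1751 mol·L⁻¹.
Along a PFR/batch, dC_D/dC_A = −r_D/(r_D+r_U) = −k₁/(k₁+k₂·C_A).
Integrating from C_{A0} to C_A: C_D = (0.419/0.302)·ln[(0.419+0.302·2.11)/(0.419+0.302·0.175)] = 1.387·ln(1.056/0.4719) = 1.118 mol·L⁻¹.
C_U = (C_{A0}−C_A)−C_D = 0.8170 mol·L⁻¹; S̃_{D/U} = 1.118/0.8170 = 1.37.

1.37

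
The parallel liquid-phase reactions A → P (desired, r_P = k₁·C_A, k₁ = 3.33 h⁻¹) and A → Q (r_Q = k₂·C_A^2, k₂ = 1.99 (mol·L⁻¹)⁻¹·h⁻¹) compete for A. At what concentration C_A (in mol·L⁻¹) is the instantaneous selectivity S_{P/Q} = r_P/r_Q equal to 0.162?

S_{P/Q} = (k₁/k₂)·C_A⁻¹ ⇒ C_A = (S·k₂/k₁)^(-1).
= (0.162×1.99/3.33)^(-1) = (0.09681)^(-1) = 10.3 mol·L⁻¹.

10.3 mol·L⁻¹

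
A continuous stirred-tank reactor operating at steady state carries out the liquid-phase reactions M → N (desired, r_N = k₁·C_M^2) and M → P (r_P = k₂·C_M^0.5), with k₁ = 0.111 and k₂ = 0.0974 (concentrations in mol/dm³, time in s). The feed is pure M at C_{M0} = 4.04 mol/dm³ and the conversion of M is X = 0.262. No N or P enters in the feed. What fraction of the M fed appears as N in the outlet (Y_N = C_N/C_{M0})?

Exit C_M = C_{M0}(1−X) = 4.04×0.738 = 2.982 mol/dm³.
A CSTR operates uniformly at the exit composition, giving r_N = 0.9867 and r_P = 0.1682 (each k·C_M^n at C_M = 2.982).
Fraction of consumed M going to N: r_N/(r_N+r_P) = 0.8544.
C_N = 0.8544·C_{M0}·X = 0.8544×4.04×0.262 = 0.904 mol/dm³; Y_N = C_N/C_{M0} = 0.224.

0.224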